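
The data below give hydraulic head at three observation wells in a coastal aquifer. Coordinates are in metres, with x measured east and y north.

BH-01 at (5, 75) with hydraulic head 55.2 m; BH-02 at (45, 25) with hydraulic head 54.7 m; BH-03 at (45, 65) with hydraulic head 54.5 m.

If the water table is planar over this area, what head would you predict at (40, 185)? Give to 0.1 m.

Taking BH-01 as reference: BH-02−BH-01 = (40, -50, -0.5); BH-03−BH-01 = (40, -10, -0.7).
Solve a·Δx + b·Δy = Δh: det = 40·(-10) − 40·(-50) = 1600.
∂h/∂x = [(-0.5)·(-10) − (-0.7)·(-50)] / 1600 = -0.01875
∂h/∂y = [40·(-0.7) − 40·(-0.5)] / 1600 = -0.005000
h(40, 185) = 55.2 + (-0.01875)·(35) + (-0.005000)·(110) = 55.2 -0.656 -0.550 = 53.994 m.

54.0 m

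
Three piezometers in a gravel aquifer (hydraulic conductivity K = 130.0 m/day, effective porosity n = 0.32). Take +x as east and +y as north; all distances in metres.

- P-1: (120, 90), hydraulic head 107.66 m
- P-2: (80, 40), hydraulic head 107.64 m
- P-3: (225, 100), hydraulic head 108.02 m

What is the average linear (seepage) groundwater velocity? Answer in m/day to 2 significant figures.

1.8 m/day

Differences from P-1: to P-2 (Δx, Δy, Δh) = (-40, -50, -0.02); to P-3 = (105, 10, +0.36).
Solve a·Δx + b·Δy = Δh: det = (-40)·10 − 105·(-50) = 4850.
∂h/∂x = [(-0.02)·10 − (+0.36)·(-50)] / 4850 = +0.003670
∂h/∂y = [(-40)·(+0.36) − 105·(-0.02)] / 4850 = -0.002536
|∇h| = √(0.003670² + -0.002536²) = 0.004461
Seepage velocity v = K·i/n = 130.0 × 0.004461 / 0.32 = 1.812 m/day.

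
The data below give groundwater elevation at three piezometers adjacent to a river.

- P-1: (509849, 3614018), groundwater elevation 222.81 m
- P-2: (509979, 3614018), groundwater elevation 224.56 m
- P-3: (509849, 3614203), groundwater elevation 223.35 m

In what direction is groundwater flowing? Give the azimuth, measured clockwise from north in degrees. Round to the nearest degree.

258°

∂h/∂x = (224.56 − 222.81) / (509979 − 509849) = +0.01346
∂h/∂y = (223.35 − 222.81) / (3614203 − 3614018) = +0.002919
Flow direction (−∇h) has components (-0.01346 E, -0.002919 N).
Azimuth = atan2(E, N) = atan2(-0.01346, -0.002919) = 257.8° ≈ 258°.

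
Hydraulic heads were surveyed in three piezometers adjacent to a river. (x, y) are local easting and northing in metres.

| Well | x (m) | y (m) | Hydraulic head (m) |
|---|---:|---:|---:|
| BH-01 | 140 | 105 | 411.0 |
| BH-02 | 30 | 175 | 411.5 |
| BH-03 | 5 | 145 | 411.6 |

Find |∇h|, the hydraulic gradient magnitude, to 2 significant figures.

0.0044

Taking BH-01 as reference: BH-02−BH-01 = (-110, 70, +0.5); BH-03−BH-01 = (-135, 40, +0.6).
Determinant of the coordinate differences = (-110)·40 − (-135)·70 = 5050.
∂h/∂x = [(+0.5)·40 − (+0.6)·70] / 5050 = -0.004356
∂h/∂y = [(-110)·(+0.6) − (-135)·(+0.5)] / 5050 = +0.0002970
|∇h| = √(-0.004356² + 0.0002970²) = 0.004366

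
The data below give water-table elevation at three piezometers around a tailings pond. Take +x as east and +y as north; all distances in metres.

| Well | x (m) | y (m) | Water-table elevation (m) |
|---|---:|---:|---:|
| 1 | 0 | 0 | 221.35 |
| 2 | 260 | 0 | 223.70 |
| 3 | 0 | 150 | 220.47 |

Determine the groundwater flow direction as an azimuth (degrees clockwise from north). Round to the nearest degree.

∂h/∂x = (223.70 − 221.35) / (260 − 0) = +0.009038
∂h/∂y = (220.47 − 221.35) / (150 − 0) = -0.005867
Flow direction (−∇h) has components (-0.009038 E, +0.005867 N).
Azimuth = atan2(E, N) = atan2(-0.009038, +0.005867) = 303.0° ≈ 303°.

303°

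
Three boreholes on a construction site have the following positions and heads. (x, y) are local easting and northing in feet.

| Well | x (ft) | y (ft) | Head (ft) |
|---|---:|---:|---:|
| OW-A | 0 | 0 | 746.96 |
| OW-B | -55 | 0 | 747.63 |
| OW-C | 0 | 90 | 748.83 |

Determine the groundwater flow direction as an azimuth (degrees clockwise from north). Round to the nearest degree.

150°

∂h/∂x = (747.63 − 746.96) / (-55 − 0) = -0.01218
∂h/∂y = (748.83 − 746.96) / (90 − 0) = +0.02078
Flow direction (−∇h) has components (+0.01218 E, -0.02078 N).
Azimuth = atan2(E, N) = atan2(+0.01218, -0.02078) = 149.6° ≈ 150°.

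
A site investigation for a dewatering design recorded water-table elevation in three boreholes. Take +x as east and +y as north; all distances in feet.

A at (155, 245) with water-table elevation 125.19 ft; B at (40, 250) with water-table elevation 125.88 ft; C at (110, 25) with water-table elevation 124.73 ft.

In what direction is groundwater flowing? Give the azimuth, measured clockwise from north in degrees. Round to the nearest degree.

Differences from A: to B (Δx, Δy, Δh) = (-115, 5, +0.69); to C = (-45, -220, -0.46).
Determinant of the coordinate differences = (-115)·(-220) − (-45)·5 = 25525.
∂h/∂x = [(+0.69)·(-220) − (-0.46)·5] / 25525 = -0.005857
∂h/∂y = [(-115)·(-0.46) − (-45)·(+0.69)] / 25525 = +0.003289
Flow direction (−∇h) has components (+0.005857 E, -0.003289 N).
Azimuth = atan2(E, N) = atan2(+0.005857, -0.003289) = 119.3° ≈ 119°.

119°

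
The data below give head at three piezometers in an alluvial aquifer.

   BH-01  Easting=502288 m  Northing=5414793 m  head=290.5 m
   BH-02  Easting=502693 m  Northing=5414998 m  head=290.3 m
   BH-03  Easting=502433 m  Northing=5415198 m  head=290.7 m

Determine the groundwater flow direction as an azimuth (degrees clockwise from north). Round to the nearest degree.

132°

With h = a·x + b·y + c and BH-01 as origin, the differences give:
  405·a + 205·b = -0.2
  145·a + 405·b = +0.2
Eliminate b (×405 and ×205, subtract): 134300·a = -122.00 → a = ∂h/∂x = -0.0009084
Back-substitute: b = ∂h/∂y = +0.0008191.
Flow direction (−∇h) has components (+0.0009084 E, -0.0008191 N).
Azimuth = atan2(E, N) = atan2(+0.0009084, -0.0008191) = 132.0° ≈ 132°.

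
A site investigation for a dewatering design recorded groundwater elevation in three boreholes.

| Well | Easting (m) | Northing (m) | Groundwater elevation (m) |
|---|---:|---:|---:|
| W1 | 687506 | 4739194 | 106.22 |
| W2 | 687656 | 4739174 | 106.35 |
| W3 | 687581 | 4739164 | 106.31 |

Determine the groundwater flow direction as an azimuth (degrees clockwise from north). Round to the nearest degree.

331°

Three-point gradient (reference W1): Δ to W2 = (150, -20, +0.13), Δ to W3 = (75, -30, +0.09).
∂h/∂x = +0.0007000, ∂h/∂y = -0.001250 (det = -3000).
Flow direction (−∇h) has components (-0.0007000 E, +0.001250 N).
Azimuth = atan2(E, N) = atan2(-0.0007000, +0.001250) = 330.8° ≈ 331°.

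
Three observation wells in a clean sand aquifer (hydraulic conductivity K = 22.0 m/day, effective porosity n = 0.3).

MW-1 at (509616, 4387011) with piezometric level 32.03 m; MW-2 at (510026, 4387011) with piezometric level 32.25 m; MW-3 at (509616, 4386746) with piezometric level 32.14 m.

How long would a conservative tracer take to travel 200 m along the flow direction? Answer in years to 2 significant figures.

11 years

∂h/∂x = (32.25 − 32.03) / (510026 − 509616) = +0.0005366
∂h/∂y = (32.14 − 32.03) / (4386746 − 4387011) = -0.0004151
|∇h| = √(0.0005366² + -0.0004151²) = 0.0006784
Seepage velocity v = K·i/n = 22.0 × 0.0006784 / 0.3 = 0.04975 m/day.
t = 200 / 0.04975 = 4020 days = 11 years.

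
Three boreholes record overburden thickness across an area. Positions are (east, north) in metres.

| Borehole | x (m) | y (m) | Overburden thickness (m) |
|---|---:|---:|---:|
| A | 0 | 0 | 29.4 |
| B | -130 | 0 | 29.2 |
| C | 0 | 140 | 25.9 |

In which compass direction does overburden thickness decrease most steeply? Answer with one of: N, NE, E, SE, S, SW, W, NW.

N

∂d/∂x = (29.2 − 29.4) / (-130 − 0) = +0.001538
∂d/∂y = (25.9 − 29.4) / (140 − 0) = -0.02500
Steepest decrease is along −∇f = (-0.001538 E, +0.02500 N) → north.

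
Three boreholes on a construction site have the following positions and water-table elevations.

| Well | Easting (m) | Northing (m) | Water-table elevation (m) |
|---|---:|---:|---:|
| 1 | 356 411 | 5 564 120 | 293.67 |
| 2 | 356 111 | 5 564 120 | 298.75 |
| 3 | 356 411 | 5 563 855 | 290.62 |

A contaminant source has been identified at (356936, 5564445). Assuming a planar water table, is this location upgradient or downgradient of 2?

downgradient

∂h/∂x = (298.75 − 293.67) / (356111 − 356411) = -0.01693
∂h/∂y = (290.62 − 293.67) / (5563855 − 5564120) = +0.01151
Head at (356936, 5564445) = 293.67 + (-0.01693)·(525) + (+0.01151)·(325) = 288.52 m.
That is lower than the 298.75 m at 2, so the point is downgradient.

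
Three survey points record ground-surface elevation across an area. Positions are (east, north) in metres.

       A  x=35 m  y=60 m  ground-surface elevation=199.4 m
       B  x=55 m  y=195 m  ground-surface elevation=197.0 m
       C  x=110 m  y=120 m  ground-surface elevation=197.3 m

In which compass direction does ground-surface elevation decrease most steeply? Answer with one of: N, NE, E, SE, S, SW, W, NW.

NE

With z = a·x + b·y + c and A as origin, the differences give:
  20·a + 135·b = -2.4
  75·a + 60·b = -2.1
Eliminate b (×60 and ×135, subtract): -8925·a = 139.50 → a = ∂z/∂x = -0.01563
Back-substitute: b = ∂z/∂y = -0.01546.
Steepest decrease is along −∇f = (+0.01563 E, +0.01546 N) → northeast.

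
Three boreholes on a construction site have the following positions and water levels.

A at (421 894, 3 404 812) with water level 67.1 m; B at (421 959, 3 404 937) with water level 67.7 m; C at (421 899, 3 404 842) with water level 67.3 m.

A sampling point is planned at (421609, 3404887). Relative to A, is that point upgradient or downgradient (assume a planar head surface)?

Taking A as reference: B−A = (65, 125, +0.6); C−A = (5, 30, +0.2).
Solve a·Δx + b·Δy = Δh: det = 65·30 − 5·125 = 1325.
∂h/∂x = [(+0.6)·30 − (+0.2)·125] / 1325 = -0.005283
∂h/∂y = [65·(+0.2) − 5·(+0.6)] / 1325 = +0.007547
Head at (421609, 3404887) = 67.1 + (-0.005283)·(-285) + (+0.007547)·(75) = 69.17 m.
That is higher than the 67.1 m at A, so the point is upgradient.

upgradient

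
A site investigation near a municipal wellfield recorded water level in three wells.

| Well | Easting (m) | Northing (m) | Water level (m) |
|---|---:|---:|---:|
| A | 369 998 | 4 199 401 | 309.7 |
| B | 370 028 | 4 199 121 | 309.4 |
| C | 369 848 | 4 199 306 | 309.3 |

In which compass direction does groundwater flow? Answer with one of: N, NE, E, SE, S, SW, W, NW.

SW

Three-point gradient (reference A): Δ to B = (30, -280, -0.3), Δ to C = (-150, -95, -0.4).
∂h/∂x = +0.001862, ∂h/∂y = +0.001271 (det = -44850).
Flow = −∇h = (-0.001862 east, -0.001271 north), which points southwest.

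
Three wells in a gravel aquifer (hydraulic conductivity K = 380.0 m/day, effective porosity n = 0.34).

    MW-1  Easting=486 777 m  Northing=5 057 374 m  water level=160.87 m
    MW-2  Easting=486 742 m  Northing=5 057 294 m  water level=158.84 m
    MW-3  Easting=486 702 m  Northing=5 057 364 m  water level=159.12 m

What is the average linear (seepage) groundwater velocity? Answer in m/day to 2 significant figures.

With h = a·x + b·y + c and MW-1 as origin, the differences give:
  (-35)·a + (-80)·b = -2.03
  (-75)·a + (-10)·b = -1.75
Eliminate b (×(-10) and ×(-80), subtract): -5650·a = -119.700 → a = ∂h/∂x = +0.02119
Back-substitute: b = ∂h/∂y = +0.01611.
|∇h| = √(0.02119² + 0.01611²) = 0.02662
Seepage velocity v = K·i/n = 380.0 × 0.02662 / 0.34 = 29.75 m/day.

30 m/day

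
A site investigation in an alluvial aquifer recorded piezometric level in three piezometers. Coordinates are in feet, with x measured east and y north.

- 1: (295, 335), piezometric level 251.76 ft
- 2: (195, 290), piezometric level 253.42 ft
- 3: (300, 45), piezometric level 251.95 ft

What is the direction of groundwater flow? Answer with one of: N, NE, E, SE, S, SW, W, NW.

Taking 1 as reference: 2−1 = (-100, -45, +1.66); 3−1 = (5, -290, +0.19).
Solve a·Δx + b·Δy = Δh: det = (-100)·(-290) − 5·(-45) = 29225.
∂h/∂x = [(+1.66)·(-290) − (+0.19)·(-45)] / 29225 = -0.01618
∂h/∂y = [(-100)·(+0.19) − 5·(+1.66)] / 29225 = -0.0009341
Flow = −∇h = (+0.01618 east, +0.0009341 north), which points east.

E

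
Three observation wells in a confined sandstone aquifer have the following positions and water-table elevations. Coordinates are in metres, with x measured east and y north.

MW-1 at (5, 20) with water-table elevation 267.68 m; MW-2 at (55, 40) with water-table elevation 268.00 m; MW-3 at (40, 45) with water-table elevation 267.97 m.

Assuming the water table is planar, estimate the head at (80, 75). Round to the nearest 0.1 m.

268.3 m

Taking MW-1 as reference: MW-2−MW-1 = (50, 20, +0.32); MW-3−MW-1 = (35, 25, +0.29).
Solve a·Δx + b·Δy = Δh: det = 50·25 − 35·20 = 550.
∂h/∂x = [(+0.32)·25 − (+0.29)·20] / 550 = +0.004000
∂h/∂y = [50·(+0.29) − 35·(+0.32)] / 550 = +0.006000
h(80, 75) = 267.68 + (+0.004000)·(75) + (+0.006000)·(55) = 267.68 +0.300 +0.330 = 268.310 m.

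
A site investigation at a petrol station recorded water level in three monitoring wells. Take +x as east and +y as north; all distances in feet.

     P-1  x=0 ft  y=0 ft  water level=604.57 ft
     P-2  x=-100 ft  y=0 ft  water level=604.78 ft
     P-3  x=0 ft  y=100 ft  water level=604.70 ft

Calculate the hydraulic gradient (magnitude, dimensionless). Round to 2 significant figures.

0.0025

∂h/∂x = (604.78 − 604.57) / (-100 − 0) = -0.002100
∂h/∂y = (604.70 − 604.57) / (100 − 0) = +0.001300
|∇h| = √(-0.002100² + 0.001300²) = 0.00247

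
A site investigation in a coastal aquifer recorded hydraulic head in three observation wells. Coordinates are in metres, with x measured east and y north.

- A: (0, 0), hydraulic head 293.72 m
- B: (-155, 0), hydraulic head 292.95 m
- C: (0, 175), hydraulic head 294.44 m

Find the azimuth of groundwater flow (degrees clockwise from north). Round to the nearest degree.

∂h/∂x = (292.95 − 293.72) / (-155 − 0) = +0.004968
∂h/∂y = (294.44 − 293.72) / (175 − 0) = +0.004114
Flow direction (−∇h) has components (-0.004968 E, -0.004114 N).
Azimuth = atan2(E, N) = atan2(-0.004968, -0.004114) = 230.4° ≈ 230°.

230°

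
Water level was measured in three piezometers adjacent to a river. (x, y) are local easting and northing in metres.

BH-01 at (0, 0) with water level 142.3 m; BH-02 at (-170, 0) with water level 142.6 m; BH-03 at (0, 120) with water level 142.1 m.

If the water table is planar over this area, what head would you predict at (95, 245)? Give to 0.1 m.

141.7 m

∂h/∂x = (142.6 − 142.3) / (-170 − 0) = -0.001765
∂h/∂y = (142.1 − 142.3) / (120 − 0) = -0.001667
h(95, 245) = 142.3 + (-0.001765)·(95) + (-0.001667)·(245) = 142.3 -0.168 -0.408 = 141.724 m.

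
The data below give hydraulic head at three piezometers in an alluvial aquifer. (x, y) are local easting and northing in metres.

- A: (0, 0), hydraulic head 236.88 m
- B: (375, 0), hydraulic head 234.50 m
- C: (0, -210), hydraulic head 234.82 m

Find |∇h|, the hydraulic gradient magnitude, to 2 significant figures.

∂h/∂x = (234.50 − 236.88) / (375 − 0) = -0.006347
∂h/∂y = (234.82 − 236.88) / (-210 − 0) = +0.009810
|∇h| = √(-0.006347² + 0.009810²) = 0.01168

0.012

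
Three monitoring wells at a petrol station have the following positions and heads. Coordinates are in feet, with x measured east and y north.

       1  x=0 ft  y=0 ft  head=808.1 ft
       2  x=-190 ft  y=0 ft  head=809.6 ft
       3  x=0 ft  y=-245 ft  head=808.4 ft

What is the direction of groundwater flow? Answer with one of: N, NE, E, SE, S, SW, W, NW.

∂h/∂x = (809.6 − 808.1) / (-190 − 0) = -0.007895
∂h/∂y = (808.4 − 808.1) / (-245 − 0) = -0.001224
Flow = −∇h = (+0.007895 east, +0.001224 north), which points east.

E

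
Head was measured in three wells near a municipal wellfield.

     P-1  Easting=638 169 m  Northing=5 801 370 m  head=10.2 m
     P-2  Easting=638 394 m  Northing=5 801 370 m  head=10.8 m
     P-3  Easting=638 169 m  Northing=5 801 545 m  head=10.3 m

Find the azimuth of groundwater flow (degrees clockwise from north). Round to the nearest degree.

258°

∂h/∂x = (10.8 − 10.2) / (638394 − 638169) = +0.002667
∂h/∂y = (10.3 − 10.2) / (5801545 − 5801370) = +0.0005714
Flow direction (−∇h) has components (-0.002667 E, -0.0005714 N).
Azimuth = atan2(E, N) = atan2(-0.002667, -0.0005714) = 257.9° ≈ 258°.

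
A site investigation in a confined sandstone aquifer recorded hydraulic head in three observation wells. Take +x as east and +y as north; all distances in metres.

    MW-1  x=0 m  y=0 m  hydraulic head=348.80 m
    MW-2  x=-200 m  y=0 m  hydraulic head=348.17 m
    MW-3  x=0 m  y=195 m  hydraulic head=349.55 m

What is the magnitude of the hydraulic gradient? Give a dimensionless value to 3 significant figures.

∂h/∂x = (348.17 − 348.80) / (-200 − 0) = +0.003150
∂h/∂y = (349.55 − 348.80) / (195 − 0) = +0.003846
|∇h| = √(0.003150² + 0.003846²) = 0.004971

0.00497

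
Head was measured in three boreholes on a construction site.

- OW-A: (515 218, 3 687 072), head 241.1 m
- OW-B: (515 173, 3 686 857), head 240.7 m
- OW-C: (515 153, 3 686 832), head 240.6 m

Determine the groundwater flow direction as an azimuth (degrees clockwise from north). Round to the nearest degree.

253°

Taking OW-A as reference: OW-B−OW-A = (-45, -215, -0.4); OW-C−OW-A = (-65, -240, -0.5).
Determinant of the coordinate differences = (-45)·(-240) − (-65)·(-215) = -3175.
∂h/∂x = [(-0.4)·(-240) − (-0.5)·(-215)] / -3175 = +0.003622
∂h/∂y = [(-45)·(-0.5) − (-65)·(-0.4)] / -3175 = +0.001102
Flow direction (−∇h) has components (-0.003622 E, -0.001102 N).
Azimuth = atan2(E, N) = atan2(-0.003622, -0.001102) = 253.1° ≈ 253°.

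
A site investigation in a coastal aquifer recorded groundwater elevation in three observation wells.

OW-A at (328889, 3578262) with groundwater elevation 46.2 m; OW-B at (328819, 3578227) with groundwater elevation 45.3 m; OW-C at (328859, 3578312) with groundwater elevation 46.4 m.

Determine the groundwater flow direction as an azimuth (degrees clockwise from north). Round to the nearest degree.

223°

Three-point gradient (reference OW-A): Δ to OW-B = (-70, -35, -0.9), Δ to OW-C = (-30, 50, +0.2).
∂h/∂x = +0.008352, ∂h/∂y = +0.009011 (det = -4550).
Flow direction (−∇h) has components (-0.008352 E, -0.009011 N).
Azimuth = atan2(E, N) = atan2(-0.008352, -0.009011) = 222.8° ≈ 223°.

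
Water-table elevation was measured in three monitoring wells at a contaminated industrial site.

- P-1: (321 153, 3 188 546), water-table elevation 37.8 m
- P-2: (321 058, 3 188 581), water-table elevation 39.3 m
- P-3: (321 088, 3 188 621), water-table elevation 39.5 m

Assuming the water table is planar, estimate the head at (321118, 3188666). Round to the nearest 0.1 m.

39.8 m

With h = a·x + b·y + c and P-1 as origin, the differences give:
  (-95)·a + 35·b = +1.5
  (-65)·a + 75·b = +1.7
Eliminate b (×75 and ×35, subtract): -4850·a = 53.00 → a = ∂h/∂x = -0.01093
Back-substitute: b = ∂h/∂y = +0.01320.
h(321118, 3188666) = 37.8 + (-0.01093)·(-35) + (+0.01320)·(120) = 37.8 +0.382 +1.584 = 39.766 m.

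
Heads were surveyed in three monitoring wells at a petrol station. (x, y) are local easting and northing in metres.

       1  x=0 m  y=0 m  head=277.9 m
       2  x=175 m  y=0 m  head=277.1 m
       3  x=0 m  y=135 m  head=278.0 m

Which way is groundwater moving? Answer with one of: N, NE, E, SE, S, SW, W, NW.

∂h/∂x = (277.1 − 277.9) / (175 − 0) = -0.004571
∂h/∂y = (278.0 − 277.9) / (135 − 0) = +0.0007407
Flow = −∇h = (+0.004571 east, -0.0007407 north), which points east.

E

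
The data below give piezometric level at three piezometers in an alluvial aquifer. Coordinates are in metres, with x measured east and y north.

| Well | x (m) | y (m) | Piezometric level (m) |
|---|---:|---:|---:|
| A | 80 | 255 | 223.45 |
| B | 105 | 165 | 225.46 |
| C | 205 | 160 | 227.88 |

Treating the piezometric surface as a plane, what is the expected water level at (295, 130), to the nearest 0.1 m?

230.5 m

Differences from A: to B (Δx, Δy, Δh) = (25, -90, +2.01); to C = (125, -95, +4.43).
Solve a·Δx + b·Δy = Δh: det = 25·(-95) − 125·(-90) = 8875.
∂h/∂x = [(+2.01)·(-95) − (+4.43)·(-90)] / 8875 = +0.02341
∂h/∂y = [25·(+4.43) − 125·(+2.01)] / 8875 = -0.01583
h(295, 130) = 223.45 + (+0.02341)·(215) + (-0.01583)·(-125) = 223.45 +5.033 +1.979 = 230.462 m.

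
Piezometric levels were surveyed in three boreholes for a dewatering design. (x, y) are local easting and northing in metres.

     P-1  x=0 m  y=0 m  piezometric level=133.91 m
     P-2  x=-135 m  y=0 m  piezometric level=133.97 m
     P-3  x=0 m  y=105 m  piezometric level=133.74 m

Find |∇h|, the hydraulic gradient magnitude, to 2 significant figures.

0.0017

∂h/∂x = (133.97 − 133.91) / (-135 − 0) = -0.0004444
∂h/∂y = (133.74 − 133.91) / (105 − 0) = -0.001619
|∇h| = √(-0.0004444² + -0.001619²) = 0.001679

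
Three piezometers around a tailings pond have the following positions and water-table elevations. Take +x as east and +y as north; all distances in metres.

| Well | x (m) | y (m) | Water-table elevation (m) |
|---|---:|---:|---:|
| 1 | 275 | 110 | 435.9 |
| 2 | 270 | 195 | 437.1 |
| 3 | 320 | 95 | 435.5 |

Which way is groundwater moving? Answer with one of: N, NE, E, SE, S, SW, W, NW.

S

Taking 1 as reference: 2−1 = (-5, 85, +1.2); 3−1 = (45, -15, -0.4).
Solve a·Δx + b·Δy = Δh: det = (-5)·(-15) − 45·85 = -3750.
∂h/∂x = [(+1.2)·(-15) − (-0.4)·85] / -3750 = -0.004267
∂h/∂y = [(-5)·(-0.4) − 45·(+1.2)] / -3750 = +0.01387
Flow = −∇h = (+0.004267 east, -0.01387 north), which points south.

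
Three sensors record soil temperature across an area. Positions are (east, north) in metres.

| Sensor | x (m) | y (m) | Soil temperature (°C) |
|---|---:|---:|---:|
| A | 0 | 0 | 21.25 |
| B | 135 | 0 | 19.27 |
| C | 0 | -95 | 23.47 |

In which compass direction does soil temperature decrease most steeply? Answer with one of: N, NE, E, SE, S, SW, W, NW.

NE

∂T/∂x = (19.27 − 21.25) / (135 − 0) = -0.01467
∂T/∂y = (23.47 − 21.25) / (-95 − 0) = -0.02337
Steepest decrease is along −∇f = (+0.01467 E, +0.02337 N) → northeast.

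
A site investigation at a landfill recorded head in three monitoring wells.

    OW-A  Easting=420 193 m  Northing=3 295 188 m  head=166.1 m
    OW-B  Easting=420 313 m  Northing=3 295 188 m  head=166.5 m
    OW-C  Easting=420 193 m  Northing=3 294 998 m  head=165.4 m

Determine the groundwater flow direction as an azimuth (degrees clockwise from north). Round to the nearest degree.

∂h/∂x = (166.5 − 166.1) / (420313 − 420193) = +0.003333
∂h/∂y = (165.4 − 166.1) / (3294998 − 3295188) = +0.003684
Flow direction (−∇h) has components (-0.003333 E, -0.003684 N).
Azimuth = atan2(E, N) = atan2(-0.003333, -0.003684) = 222.1° ≈ 222°.

222°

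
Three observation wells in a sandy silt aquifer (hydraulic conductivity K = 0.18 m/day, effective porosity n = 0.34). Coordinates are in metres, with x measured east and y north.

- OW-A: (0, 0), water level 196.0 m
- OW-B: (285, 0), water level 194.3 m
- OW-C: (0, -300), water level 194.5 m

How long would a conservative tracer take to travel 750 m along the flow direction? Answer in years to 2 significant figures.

500 years

∂h/∂x = (194.3 − 196.0) / (285 − 0) = -0.005965
∂h/∂y = (194.5 − 196.0) / (-300 − 0) = +0.005000
|∇h| = √(-0.005965² + 0.005000²) = 0.007783
Seepage velocity v = K·i/n = 0.18 × 0.007783 / 0.34 = 0.00412 m/day.
t = 750 / 0.00412 = 1.82e+05 days = 498 years.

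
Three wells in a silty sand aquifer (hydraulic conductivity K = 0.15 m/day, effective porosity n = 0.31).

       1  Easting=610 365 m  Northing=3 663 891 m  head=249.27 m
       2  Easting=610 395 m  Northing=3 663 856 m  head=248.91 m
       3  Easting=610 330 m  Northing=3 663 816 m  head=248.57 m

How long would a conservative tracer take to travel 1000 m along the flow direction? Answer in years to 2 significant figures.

Taking 1 as reference: 2−1 = (30, -35, -0.36); 3−1 = (-35, -75, -0.70).
Determinant of the coordinate differences = 30·(-75) − (-35)·(-35) = -3475.
∂h/∂x = [(-0.36)·(-75) − (-0.70)·(-35)] / -3475 = -0.0007194
∂h/∂y = [30·(-0.70) − (-35)·(-0.36)] / -3475 = +0.009669
|∇h| = √(-0.0007194² + 0.009669²) = 0.009696
Seepage velocity v = K·i/n = 0.15 × 0.009696 / 0.31 = 0.004692 m/day.
t = 1000 / 0.004692 = 2.131e+05 days = 583 years.

580 years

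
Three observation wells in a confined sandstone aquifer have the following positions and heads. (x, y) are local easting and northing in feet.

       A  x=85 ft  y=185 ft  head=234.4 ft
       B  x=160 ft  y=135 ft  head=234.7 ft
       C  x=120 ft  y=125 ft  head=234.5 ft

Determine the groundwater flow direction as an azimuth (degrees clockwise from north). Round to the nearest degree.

Taking A as reference: B−A = (75, -50, +0.3); C−A = (35, -60, +0.1).
Solve a·Δx + b·Δy = Δh: det = 75·(-60) − 35·(-50) = -2750.
∂h/∂x = [(+0.3)·(-60) − (+0.1)·(-50)] / -2750 = +0.004727
∂h/∂y = [75·(+0.1) − 35·(+0.3)] / -2750 = +0.001091
Flow direction (−∇h) has components (-0.004727 E, -0.001091 N).
Azimuth = atan2(E, N) = atan2(-0.004727, -0.001091) = 257.0° ≈ 257°.

257°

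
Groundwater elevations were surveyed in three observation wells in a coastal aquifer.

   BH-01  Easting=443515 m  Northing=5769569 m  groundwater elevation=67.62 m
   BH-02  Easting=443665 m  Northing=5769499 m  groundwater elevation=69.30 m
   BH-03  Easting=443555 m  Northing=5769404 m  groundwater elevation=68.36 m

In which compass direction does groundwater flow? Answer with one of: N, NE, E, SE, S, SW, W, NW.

W

Three-point gradient (reference BH-01): Δ to BH-02 = (150, -70, +1.68), Δ to BH-03 = (40, -165, +0.74).
∂h/∂x = +0.01027, ∂h/∂y = -0.001995 (det = -21950).
Flow = −∇h = (-0.01027 east, +0.001995 north), which points west.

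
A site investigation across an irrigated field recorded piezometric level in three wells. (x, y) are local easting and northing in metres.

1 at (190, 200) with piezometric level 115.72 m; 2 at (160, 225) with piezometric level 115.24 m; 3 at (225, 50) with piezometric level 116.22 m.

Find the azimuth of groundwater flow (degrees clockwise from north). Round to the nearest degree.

268°

Taking 1 as reference: 2−1 = (-30, 25, -0.48); 3−1 = (35, -150, +0.50).
Determinant of the coordinate differences = (-30)·(-150) − 35·25 = 3625.
∂h/∂x = [(-0.48)·(-150) − (+0.50)·25] / 3625 = +0.01641
∂h/∂y = [(-30)·(+0.50) − 35·(-0.48)] / 3625 = +0.0004966
Flow direction (−∇h) has components (-0.01641 E, -0.0004966 N).
Azimuth = atan2(E, N) = atan2(-0.01641, -0.0004966) = 268.3° ≈ 268°.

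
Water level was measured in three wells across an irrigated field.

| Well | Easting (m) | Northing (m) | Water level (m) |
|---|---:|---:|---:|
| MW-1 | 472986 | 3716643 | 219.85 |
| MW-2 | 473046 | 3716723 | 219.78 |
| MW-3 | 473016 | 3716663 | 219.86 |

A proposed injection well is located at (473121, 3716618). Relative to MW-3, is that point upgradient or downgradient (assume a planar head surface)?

With h = a·x + b·y + c and MW-1 as origin, the differences give:
  60·a + 80·b = -0.07
  30·a + 20·b = +0.01
Eliminate b (×20 and ×80, subtract): -1200·a = -2.200 → a = ∂h/∂x = +0.001833
Back-substitute: b = ∂h/∂y = -0.002250.
Head at (473121, 3716618) = 219.85 + (+0.001833)·(135) + (-0.002250)·(-25) = 220.15 m.
That is higher than the 219.86 m at MW-3, so the point is upgradient.

upgradient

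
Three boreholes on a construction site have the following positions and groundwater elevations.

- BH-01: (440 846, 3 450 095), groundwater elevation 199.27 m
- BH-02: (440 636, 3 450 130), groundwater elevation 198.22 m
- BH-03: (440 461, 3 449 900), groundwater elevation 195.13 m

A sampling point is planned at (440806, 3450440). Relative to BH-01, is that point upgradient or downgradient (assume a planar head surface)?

Taking BH-01 as reference: BH-02−BH-01 = (-210, 35, -1.05); BH-03−BH-01 = (-385, -195, -4.14).
Solve a·Δx + b·Δy = Δh: det = (-210)·(-195) − (-385)·35 = 54425.
∂h/∂x = [(-1.05)·(-195) − (-4.14)·35] / 54425 = +0.006424
∂h/∂y = [(-210)·(-4.14) − (-385)·(-1.05)] / 54425 = +0.008547
Head at (440806, 3450440) = 199.27 + (+0.006424)·(-40) + (+0.008547)·(345) = 201.96 m.
That is higher than the 199.27 m at BH-01, so the point is upgradient.

upgradient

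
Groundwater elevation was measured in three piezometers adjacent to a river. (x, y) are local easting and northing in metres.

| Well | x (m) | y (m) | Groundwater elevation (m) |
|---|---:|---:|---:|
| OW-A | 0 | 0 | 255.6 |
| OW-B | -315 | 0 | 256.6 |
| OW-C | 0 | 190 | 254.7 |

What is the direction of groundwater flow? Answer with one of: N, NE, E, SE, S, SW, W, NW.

∂h/∂x = (256.6 − 255.6) / (-315 − 0) = -0.003175
∂h/∂y = (254.7 − 255.6) / (190 − 0) = -0.004737
Flow = −∇h = (+0.003175 east, +0.004737 north), which points northeast.

NE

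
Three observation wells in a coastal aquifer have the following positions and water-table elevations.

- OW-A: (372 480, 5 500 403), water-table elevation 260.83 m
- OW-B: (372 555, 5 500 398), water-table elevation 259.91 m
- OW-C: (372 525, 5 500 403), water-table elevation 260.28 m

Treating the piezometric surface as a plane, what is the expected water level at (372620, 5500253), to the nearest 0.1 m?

259.0 m

Three-point gradient (reference OW-A): Δ to OW-B = (75, -5, -0.92), Δ to OW-C = (45, 0, -0.55).
∂h/∂x = -0.01222, ∂h/∂y = +0.0006667 (det = 225).
h(372620, 5500253) = 260.83 + (-0.01222)·(140) + (+0.0006667)·(-150) = 260.83 -1.711 -0.100 = 259.019 m.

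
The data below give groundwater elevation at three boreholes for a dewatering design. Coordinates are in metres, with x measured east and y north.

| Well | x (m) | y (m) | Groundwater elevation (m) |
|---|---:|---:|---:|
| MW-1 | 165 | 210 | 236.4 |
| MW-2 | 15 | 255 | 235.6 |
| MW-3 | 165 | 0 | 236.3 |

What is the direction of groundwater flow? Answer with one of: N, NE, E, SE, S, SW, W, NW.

W

Differences from MW-1: to MW-2 (Δx, Δy, Δh) = (-150, 45, -0.8); to MW-3 = (0, -210, -0.1).
Solve a·Δx + b·Δy = Δh: det = (-150)·(-210) − 0·45 = 31500.
∂h/∂x = [(-0.8)·(-210) − (-0.1)·45] / 31500 = +0.005476
∂h/∂y = [(-150)·(-0.1) − 0·(-0.8)] / 31500 = +0.0004762
Flow = −∇h = (-0.005476 east, -0.0004762 north), which points west.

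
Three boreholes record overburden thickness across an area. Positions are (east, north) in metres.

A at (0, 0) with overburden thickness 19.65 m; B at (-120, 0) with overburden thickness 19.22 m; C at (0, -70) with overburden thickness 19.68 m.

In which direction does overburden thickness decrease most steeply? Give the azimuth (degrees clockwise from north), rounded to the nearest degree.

277°

∂d/∂x = (19.22 − 19.65) / (-120 − 0) = +0.003583
∂d/∂y = (19.68 − 19.65) / (-70 − 0) = -0.0004286
Steepest decrease is along −∇f: components (-0.003583 E, +0.0004286 N).
Azimuth = atan2(-0.003583, +0.0004286) = 276.8° ≈ 277°.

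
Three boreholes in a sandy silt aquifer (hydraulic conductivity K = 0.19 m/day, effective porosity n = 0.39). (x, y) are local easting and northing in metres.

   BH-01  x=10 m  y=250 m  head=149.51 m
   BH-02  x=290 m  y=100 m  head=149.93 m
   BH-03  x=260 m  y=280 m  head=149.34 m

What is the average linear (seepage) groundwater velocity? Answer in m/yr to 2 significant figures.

With h = a·x + b·y + c and BH-01 as origin, the differences give:
  280·a + (-150)·b = +0.42
  250·a + 30·b = -0.17
Eliminate b (×30 and ×(-150), subtract): 45900·a = -12.900 → a = ∂h/∂x = -0.0002810
Back-substitute: b = ∂h/∂y = -0.003325.
|∇h| = √(-0.0002810² + -0.003325²) = 0.003337
Seepage velocity v = K·i/n = 0.19 × 0.003337 / 0.39 = 0.001626 m/day = 0.5939 m/yr.

0.59 m/yr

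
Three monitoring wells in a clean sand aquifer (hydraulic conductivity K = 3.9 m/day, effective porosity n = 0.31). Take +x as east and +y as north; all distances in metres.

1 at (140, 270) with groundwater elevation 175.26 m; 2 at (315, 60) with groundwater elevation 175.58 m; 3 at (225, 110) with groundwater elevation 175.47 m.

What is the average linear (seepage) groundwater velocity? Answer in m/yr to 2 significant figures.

5.4 m/yr

Three-point gradient (reference 1): Δ to 2 = (175, -210, +0.32), Δ to 3 = (85, -160, +0.21).
∂h/∂x = +0.0006995, ∂h/∂y = -0.0009409 (det = -10150).
|∇h| = √(0.0006995² + -0.0009409²) = 0.001172
Seepage velocity v = K·i/n = 3.9 × 0.001172 / 0.31 = 0.01474 m/day = 5.384 m/yr.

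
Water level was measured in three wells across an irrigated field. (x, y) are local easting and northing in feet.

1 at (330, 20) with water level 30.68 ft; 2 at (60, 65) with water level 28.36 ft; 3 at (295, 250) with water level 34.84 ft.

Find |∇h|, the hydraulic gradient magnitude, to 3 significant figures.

Three-point gradient (reference 1): Δ to 2 = (-270, 45, -2.32), Δ to 3 = (-35, 230, +4.16).
∂h/∂x = +0.01191, ∂h/∂y = +0.01990 (det = -60525).
|∇h| = √(0.01191² + 0.01990²) = 0.02319

0.0232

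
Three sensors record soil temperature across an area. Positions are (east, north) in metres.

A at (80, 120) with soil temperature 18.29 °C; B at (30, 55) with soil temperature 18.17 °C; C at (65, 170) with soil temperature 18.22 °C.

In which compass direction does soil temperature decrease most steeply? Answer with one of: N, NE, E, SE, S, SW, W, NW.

With T = a·x + b·y + c and A as origin, the differences give:
  (-50)·a + (-65)·b = -0.12
  (-15)·a + 50·b = -0.07
Eliminate b (×50 and ×(-65), subtract): -3475·a = -10.550 → a = ∂T/∂x = +0.003036
Back-substitute: b = ∂T/∂y = -0.0004892.
Steepest decrease is along −∇f = (-0.003036 E, +0.0004892 N) → west.

W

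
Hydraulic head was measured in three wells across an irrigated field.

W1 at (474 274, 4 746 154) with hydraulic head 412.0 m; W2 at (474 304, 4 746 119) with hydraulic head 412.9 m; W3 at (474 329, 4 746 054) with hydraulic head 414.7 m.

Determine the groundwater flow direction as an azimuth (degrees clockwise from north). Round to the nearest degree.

Taking W1 as reference: W2−W1 = (30, -35, +0.9); W3−W1 = (55, -100, +2.7).
Solve a·Δx + b·Δy = Δh: det = 30·(-100) − 55·(-35) = -1075.
∂h/∂x = [(+0.9)·(-100) − (+2.7)·(-35)] / -1075 = -0.004186
∂h/∂y = [30·(+2.7) − 55·(+0.9)] / -1075 = -0.02930
Flow direction (−∇h) has components (+0.004186 E, +0.02930 N).
Azimuth = atan2(E, N) = atan2(+0.004186, +0.02930) = 8.1° ≈ 008°.

008°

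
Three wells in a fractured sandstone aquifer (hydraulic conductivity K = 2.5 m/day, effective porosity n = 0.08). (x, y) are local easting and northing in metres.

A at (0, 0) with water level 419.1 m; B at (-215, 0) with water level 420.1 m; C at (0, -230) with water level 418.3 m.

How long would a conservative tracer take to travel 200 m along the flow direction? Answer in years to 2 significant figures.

∂h/∂x = (420.1 − 419.1) / (-215 − 0) = -0.004651
∂h/∂y = (418.3 − 419.1) / (-230 − 0) = +0.003478
|∇h| = √(-0.004651² + 0.003478²) = 0.005808
Seepage velocity v = K·i/n = 2.5 × 0.005808 / 0.08 = 0.1815 m/day.
t = 200 / 0.1815 = 1102 days = 3.02 years.

3.0 years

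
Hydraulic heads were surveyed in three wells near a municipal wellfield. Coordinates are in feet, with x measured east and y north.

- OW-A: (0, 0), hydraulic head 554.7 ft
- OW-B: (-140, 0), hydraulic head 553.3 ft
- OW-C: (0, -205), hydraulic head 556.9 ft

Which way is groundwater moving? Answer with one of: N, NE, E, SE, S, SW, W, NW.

NW

∂h/∂x = (553.3 − 554.7) / (-140 − 0) = +0.01000
∂h/∂y = (556.9 − 554.7) / (-205 − 0) = -0.01073
Flow = −∇h = (-0.01000 east, +0.01073 north), which points northwest.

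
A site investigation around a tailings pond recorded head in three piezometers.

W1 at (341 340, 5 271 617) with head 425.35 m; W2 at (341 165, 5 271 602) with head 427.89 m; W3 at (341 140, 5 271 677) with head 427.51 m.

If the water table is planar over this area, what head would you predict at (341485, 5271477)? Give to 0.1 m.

With h = a·x + b·y + c and W1 as origin, the differences give:
  (-175)·a + (-15)·b = +2.54
  (-200)·a + 60·b = +2.16
Eliminate b (×60 and ×(-15), subtract): -13500·a = 184.800 → a = ∂h/∂x = -0.01369
Back-substitute: b = ∂h/∂y = -0.009630.
h(341485, 5271477) = 425.35 + (-0.01369)·(145) + (-0.009630)·(-140) = 425.35 -1.985 +1.348 = 424.713 m.

424.7 m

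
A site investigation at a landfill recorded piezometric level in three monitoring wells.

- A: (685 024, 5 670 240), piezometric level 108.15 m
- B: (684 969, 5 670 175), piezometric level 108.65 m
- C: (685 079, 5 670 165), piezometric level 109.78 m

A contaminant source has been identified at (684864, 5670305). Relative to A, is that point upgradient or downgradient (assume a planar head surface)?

Three-point gradient (reference A): Δ to B = (-55, -65, +0.50), Δ to C = (55, -75, +1.63).
∂h/∂x = +0.008890, ∂h/∂y = -0.01521 (det = 7700).
Head at (684864, 5670305) = 108.15 + (+0.008890)·(-160) + (-0.01521)·(65) = 105.74 m.
That is lower than the 108.15 m at A, so the point is downgradient.

downgradient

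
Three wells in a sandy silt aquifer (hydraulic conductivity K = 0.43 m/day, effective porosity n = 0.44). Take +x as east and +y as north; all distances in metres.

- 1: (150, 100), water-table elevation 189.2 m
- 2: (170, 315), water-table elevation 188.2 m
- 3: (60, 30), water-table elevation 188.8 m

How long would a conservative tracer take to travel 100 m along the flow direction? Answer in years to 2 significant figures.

Three-point gradient (reference 1): Δ to 2 = (20, 215, -1.0), Δ to 3 = (-90, -70, -0.4).
∂h/∂x = +0.008691, ∂h/∂y = -0.005460 (det = 17950).
|∇h| = √(0.008691² + -0.005460²) = 0.01026
Seepage velocity v = K·i/n = 0.43 × 0.01026 / 0.44 = 0.01003 m/day.
t = 100 / 0.01003 = 9970 days = 27.3 years.

27 years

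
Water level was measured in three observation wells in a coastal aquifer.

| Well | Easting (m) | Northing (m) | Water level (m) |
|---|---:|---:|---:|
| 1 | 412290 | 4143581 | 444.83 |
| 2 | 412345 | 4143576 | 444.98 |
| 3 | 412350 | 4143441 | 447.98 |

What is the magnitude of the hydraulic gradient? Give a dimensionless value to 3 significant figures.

0.0222

Three-point gradient (reference 1): Δ to 2 = (55, -5, +0.15), Δ to 3 = (60, -140, +3.15).
∂h/∂x = +0.0007095, ∂h/∂y = -0.02220 (det = -7400).
|∇h| = √(0.0007095² + -0.02220²) = 0.02221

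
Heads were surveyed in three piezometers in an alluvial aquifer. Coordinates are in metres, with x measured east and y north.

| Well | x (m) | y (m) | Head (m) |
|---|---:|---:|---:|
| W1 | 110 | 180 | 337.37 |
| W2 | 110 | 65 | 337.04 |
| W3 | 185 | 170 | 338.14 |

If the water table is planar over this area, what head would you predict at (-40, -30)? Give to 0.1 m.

335.2 m

Differences from W1: to W2 (Δx, Δy, Δh) = (0, -115, -0.33); to W3 = (75, -10, +0.77).
Solve a·Δx + b·Δy = Δh: det = 0·(-10) − 75·(-115) = 8625.
∂h/∂x = [(-0.33)·(-10) − (+0.77)·(-115)] / 8625 = +0.01065
∂h/∂y = [0·(+0.77) − 75·(-0.33)] / 8625 = +0.002870
h(-40, -30) = 337.37 + (+0.01065)·(-150) + (+0.002870)·(-210) = 337.37 -1.597 -0.603 = 335.170 m.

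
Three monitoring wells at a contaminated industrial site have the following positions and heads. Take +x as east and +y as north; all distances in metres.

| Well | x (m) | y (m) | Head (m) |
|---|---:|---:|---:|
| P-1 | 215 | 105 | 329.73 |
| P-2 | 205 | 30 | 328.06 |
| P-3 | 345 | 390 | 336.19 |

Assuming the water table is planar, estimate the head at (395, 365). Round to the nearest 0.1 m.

Differences from P-1: to P-2 (Δx, Δy, Δh) = (-10, -75, -1.67); to P-3 = (130, 285, +6.46).
Determinant of the coordinate differences = (-10)·285 − 130·(-75) = 6900.
∂h/∂x = [(-1.67)·285 − (+6.46)·(-75)] / 6900 = +0.001239
∂h/∂y = [(-10)·(+6.46) − 130·(-1.67)] / 6900 = +0.02210
h(395, 365) = 329.73 + (+0.001239)·(180) + (+0.02210)·(260) = 329.73 +0.223 +5.746 = 335.699 m.

335.7 m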